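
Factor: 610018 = 2^1*31^1*9839^1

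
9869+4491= 14360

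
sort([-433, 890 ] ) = [ - 433, 890 ]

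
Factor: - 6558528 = - 2^6*3^1 * 34159^1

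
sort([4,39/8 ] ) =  [4,  39/8]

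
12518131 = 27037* 463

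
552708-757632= -204924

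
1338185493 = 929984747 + 408200746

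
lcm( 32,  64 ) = 64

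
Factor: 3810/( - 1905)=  -2^1 = - 2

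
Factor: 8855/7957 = 5^1*7^1*11^1*23^1*73^ ( - 1) * 109^ ( - 1) 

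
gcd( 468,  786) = 6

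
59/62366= 59/62366=0.00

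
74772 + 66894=141666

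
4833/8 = 4833/8 = 604.12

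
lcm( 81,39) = 1053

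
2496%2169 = 327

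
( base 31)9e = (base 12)205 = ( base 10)293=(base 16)125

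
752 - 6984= -6232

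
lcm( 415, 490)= 40670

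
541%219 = 103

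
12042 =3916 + 8126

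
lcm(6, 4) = 12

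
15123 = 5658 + 9465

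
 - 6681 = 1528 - 8209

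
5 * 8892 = 44460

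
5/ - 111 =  - 5/111=- 0.05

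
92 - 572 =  - 480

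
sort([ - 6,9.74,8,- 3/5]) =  [ - 6,-3/5,  8, 9.74] 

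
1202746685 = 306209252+896537433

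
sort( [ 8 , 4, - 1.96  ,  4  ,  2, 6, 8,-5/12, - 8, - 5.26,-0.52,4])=[ - 8, - 5.26,-1.96,-0.52, - 5/12 , 2, 4,4,4,  6,8,  8]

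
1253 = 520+733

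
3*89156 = 267468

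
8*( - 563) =-4504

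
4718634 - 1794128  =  2924506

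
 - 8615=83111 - 91726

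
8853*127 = 1124331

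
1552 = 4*388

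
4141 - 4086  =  55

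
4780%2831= 1949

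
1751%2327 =1751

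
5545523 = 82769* 67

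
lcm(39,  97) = 3783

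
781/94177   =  781/94177 = 0.01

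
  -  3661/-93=39+34/93 = 39.37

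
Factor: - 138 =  - 2^1*3^1  *23^1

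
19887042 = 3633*5474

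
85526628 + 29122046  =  114648674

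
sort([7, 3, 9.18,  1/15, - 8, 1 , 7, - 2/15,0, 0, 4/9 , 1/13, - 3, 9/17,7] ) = [ - 8, - 3, - 2/15,0,0, 1/15, 1/13, 4/9, 9/17, 1, 3, 7, 7,7, 9.18] 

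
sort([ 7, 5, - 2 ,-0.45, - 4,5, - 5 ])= [-5, - 4,- 2, - 0.45,5, 5, 7 ]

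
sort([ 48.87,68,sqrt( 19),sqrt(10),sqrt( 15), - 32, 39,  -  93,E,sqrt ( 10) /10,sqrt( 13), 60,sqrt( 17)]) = [ - 93, - 32, sqrt(10)/10,E,sqrt ( 10), sqrt( 13) , sqrt( 15) , sqrt (17),sqrt( 19),39, 48.87 , 60,  68 ] 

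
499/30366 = 499/30366 = 0.02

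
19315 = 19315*1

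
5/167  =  5/167 = 0.03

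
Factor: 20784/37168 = 1299/2323 = 3^1 * 23^( - 1) * 101^( - 1)* 433^1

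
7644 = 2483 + 5161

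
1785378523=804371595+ 981006928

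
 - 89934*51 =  - 4586634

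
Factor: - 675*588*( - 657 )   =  260763300 = 2^2*3^6*5^2*7^2*73^1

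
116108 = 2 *58054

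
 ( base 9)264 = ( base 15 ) EA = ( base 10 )220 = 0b11011100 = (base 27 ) 84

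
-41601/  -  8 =5200 + 1/8 =5200.12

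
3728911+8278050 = 12006961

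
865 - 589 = 276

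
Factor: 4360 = 2^3 * 5^1*109^1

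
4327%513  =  223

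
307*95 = 29165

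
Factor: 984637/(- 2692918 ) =-2^(  -  1 )*19^1* 29^1*43^( - 1 )*  173^( - 1)*181^ (  -  1)*1787^1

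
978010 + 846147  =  1824157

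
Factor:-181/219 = -3^( - 1 )*73^(-1)*181^1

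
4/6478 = 2/3239  =  0.00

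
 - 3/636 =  - 1/212 = - 0.00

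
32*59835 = 1914720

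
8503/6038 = 8503/6038 = 1.41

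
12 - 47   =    -  35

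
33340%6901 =5736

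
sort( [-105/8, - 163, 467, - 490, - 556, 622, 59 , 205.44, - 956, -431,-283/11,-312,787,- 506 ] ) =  [ - 956,-556,- 506, - 490, - 431,-312,  -  163,-283/11, - 105/8,59,205.44 , 467, 622, 787]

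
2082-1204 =878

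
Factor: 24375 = 3^1 * 5^4 * 13^1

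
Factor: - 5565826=-2^1*7^1*179^1*2221^1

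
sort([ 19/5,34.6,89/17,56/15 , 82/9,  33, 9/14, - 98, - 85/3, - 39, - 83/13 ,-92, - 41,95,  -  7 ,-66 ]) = [ - 98, - 92,  -  66,-41, - 39, - 85/3, - 7,-83/13,9/14,56/15,19/5,  89/17,  82/9, 33,34.6, 95]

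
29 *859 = 24911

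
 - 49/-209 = 49/209 = 0.23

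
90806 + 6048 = 96854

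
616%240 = 136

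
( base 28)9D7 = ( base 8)16403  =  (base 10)7427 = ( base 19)11ah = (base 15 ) 2302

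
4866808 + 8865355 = 13732163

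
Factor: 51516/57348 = 53^1*59^( - 1) = 53/59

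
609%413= 196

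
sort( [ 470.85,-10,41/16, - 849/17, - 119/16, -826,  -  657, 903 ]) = [  -  826, - 657, - 849/17, - 10,  -  119/16, 41/16 , 470.85, 903]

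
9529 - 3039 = 6490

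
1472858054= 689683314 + 783174740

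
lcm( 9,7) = 63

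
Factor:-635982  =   - 2^1 *3^1*105997^1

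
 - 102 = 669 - 771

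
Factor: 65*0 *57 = 0 =0^1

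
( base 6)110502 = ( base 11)6a53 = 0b10010000100110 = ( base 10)9254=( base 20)132e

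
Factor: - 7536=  - 2^4*3^1*157^1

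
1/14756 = 1/14756 = 0.00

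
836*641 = 535876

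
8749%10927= 8749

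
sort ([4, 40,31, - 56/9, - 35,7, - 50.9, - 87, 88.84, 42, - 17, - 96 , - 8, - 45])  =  [ - 96, - 87, - 50.9, - 45, - 35, - 17, - 8, - 56/9, 4,7, 31, 40,42, 88.84]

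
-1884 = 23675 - 25559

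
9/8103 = 3/2701  =  0.00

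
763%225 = 88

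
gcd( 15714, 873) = 873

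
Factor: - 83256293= - 17^1 * 467^1*10487^1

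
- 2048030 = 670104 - 2718134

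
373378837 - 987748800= -614369963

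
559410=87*6430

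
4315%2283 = 2032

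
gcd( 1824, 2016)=96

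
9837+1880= 11717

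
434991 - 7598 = 427393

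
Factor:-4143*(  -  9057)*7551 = 283337313201 = 3^4*839^1 * 1381^1*3019^1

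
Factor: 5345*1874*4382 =2^2*5^1*7^1*313^1*937^1*1069^1 = 43892434460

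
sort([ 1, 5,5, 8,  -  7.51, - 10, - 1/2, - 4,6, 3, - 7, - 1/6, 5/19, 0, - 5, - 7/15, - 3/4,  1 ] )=[-10, -7.51, - 7,-5, - 4 ,-3/4, - 1/2, - 7/15, - 1/6, 0, 5/19,1, 1, 3,5, 5, 6 , 8]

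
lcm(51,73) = 3723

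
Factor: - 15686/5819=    - 62/23 = - 2^1*23^( - 1 ) * 31^1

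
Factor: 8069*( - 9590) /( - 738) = 38690855/369 = 3^(-2 ) * 5^1*7^1 * 41^(-1) * 137^1* 8069^1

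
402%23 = 11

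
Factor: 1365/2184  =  5/8 = 2^( - 3) *5^1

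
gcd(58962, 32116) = 62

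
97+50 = 147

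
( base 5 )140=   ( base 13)36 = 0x2d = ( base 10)45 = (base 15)30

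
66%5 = 1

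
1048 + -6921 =- 5873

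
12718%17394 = 12718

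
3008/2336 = 94/73=1.29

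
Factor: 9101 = 19^1*479^1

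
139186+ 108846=248032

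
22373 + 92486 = 114859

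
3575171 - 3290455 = 284716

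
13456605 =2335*5763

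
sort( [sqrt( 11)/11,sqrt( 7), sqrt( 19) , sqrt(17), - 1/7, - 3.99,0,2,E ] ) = [ - 3.99, - 1/7, 0,  sqrt(11)/11,2, sqrt( 7), E, sqrt (17), sqrt( 19) ] 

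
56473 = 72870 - 16397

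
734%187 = 173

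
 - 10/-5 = 2/1 = 2.00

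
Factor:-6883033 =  - 79^1*151^1  *577^1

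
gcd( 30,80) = 10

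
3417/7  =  3417/7 = 488.14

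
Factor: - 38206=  - 2^1*7^1*2729^1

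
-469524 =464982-934506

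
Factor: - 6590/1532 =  - 3295/766= -  2^(-1 )*5^1*383^( - 1) * 659^1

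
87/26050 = 87/26050  =  0.00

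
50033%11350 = 4633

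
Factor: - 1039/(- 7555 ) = 5^( -1)*1039^1*1511^( - 1)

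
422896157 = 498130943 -75234786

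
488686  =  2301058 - 1812372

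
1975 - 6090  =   - 4115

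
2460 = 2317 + 143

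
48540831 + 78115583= 126656414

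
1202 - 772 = 430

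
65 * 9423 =612495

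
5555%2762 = 31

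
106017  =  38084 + 67933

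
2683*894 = 2398602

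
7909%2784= 2341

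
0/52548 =0 = 0.00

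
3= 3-0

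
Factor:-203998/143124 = - 2^( - 1)*3^( - 1)*11927^( - 1)*101999^1  =  - 101999/71562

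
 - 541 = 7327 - 7868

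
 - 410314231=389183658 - 799497889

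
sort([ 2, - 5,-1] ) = [ -5,  -  1 , 2]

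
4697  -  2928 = 1769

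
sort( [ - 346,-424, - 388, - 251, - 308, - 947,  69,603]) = [ - 947, - 424, - 388, - 346,-308,-251,69,  603 ] 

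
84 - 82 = 2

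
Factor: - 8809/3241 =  - 7^( - 1 )*23^1*383^1*463^( - 1) 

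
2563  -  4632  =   - 2069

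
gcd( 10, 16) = 2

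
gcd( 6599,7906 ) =1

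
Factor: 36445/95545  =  37/97 = 37^1*97^( - 1 )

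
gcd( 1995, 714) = 21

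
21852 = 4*5463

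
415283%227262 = 188021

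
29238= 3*9746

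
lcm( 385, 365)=28105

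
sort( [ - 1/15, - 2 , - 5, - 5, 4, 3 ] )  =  [-5, - 5,  -  2,  -  1/15,  3, 4 ] 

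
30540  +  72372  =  102912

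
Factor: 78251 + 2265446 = 2343697 = 277^1*8461^1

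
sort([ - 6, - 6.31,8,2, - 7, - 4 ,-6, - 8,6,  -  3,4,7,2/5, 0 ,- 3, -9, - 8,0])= [ - 9, - 8, - 8,  -  7, - 6.31, - 6, - 6, - 4, - 3, - 3, 0,0,2/5, 2,4, 6,7,8] 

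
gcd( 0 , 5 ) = 5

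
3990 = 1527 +2463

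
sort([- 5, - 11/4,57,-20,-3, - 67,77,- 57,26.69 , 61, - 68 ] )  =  [ -68, - 67,  -  57, - 20, - 5  , -3, - 11/4,26.69,57,61,77]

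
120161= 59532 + 60629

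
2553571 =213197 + 2340374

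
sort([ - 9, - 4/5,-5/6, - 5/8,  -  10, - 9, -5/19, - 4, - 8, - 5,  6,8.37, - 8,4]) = [ - 10, - 9, - 9, - 8, - 8, - 5,  -  4, - 5/6, - 4/5, - 5/8, - 5/19,  4,6, 8.37 ]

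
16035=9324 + 6711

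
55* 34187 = 1880285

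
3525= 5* 705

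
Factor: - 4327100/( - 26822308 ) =1081775/6705577 = 5^2 * 1933^(  -  1)*3469^( - 1)*43271^1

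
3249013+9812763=13061776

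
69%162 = 69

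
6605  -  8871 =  - 2266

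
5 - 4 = 1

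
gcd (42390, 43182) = 18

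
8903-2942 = 5961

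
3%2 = 1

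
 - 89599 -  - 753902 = 664303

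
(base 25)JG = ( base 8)753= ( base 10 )491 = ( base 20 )14b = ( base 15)22B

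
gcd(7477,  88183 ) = 1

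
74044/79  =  74044/79 = 937.27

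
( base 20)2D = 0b110101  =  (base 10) 53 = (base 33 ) 1K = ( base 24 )25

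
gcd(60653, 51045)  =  1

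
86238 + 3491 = 89729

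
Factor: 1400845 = 5^1*29^1*9661^1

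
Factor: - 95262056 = - 2^3*1297^1*9181^1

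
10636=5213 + 5423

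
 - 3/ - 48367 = 3/48367 = 0.00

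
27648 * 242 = 6690816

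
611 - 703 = -92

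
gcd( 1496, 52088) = 136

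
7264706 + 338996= 7603702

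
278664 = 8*34833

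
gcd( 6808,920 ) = 184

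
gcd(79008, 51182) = 2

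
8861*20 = 177220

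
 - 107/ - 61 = 1 + 46/61= 1.75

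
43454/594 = 21727/297 = 73.15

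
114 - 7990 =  - 7876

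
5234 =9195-3961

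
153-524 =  - 371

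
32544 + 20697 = 53241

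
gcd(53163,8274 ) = 3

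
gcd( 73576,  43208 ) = 8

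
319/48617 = 319/48617 = 0.01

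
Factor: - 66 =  - 2^1*3^1*11^1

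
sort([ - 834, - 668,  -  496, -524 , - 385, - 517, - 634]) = [-834, - 668, - 634, - 524, - 517, - 496, - 385]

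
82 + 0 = 82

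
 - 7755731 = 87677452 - 95433183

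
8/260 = 2/65 = 0.03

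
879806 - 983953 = -104147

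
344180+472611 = 816791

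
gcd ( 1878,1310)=2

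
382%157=68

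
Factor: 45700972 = 2^2*11425243^1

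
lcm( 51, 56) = 2856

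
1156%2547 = 1156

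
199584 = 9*22176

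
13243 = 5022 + 8221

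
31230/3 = 10410 = 10410.00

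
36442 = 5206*7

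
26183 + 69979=96162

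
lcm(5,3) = 15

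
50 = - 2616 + 2666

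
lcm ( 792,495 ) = 3960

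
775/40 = 155/8 = 19.38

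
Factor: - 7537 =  -7537^1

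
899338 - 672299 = 227039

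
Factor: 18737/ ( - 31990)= - 41/70 = - 2^( - 1)*5^( - 1)*7^ ( - 1)*41^1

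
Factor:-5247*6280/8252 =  - 8237790/2063 = -2^1*3^2*5^1*11^1*53^1*157^1 * 2063^( - 1)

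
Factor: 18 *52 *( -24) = -2^6*3^3*13^1 = - 22464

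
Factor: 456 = 2^3*3^1*19^1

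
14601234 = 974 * 14991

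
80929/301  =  268 + 261/301 = 268.87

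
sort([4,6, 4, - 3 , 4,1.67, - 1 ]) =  [ - 3, - 1 , 1.67, 4,4,4 , 6]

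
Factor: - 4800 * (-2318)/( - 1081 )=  - 11126400/1081 = - 2^7 * 3^1*5^2*19^1* 23^( - 1) * 47^( - 1)*61^1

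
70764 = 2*35382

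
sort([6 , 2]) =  [ 2,  6 ] 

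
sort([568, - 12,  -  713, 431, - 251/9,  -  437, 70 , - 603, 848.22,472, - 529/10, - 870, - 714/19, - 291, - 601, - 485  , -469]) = [- 870, - 713, - 603, - 601,-485,  -  469, - 437, - 291, - 529/10,-714/19,-251/9,- 12, 70,431, 472, 568,848.22]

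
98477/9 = 98477/9= 10941.89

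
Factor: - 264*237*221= - 2^3*3^2*11^1*13^1*17^1*79^1=-13827528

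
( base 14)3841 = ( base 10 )9857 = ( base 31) A7U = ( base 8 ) 23201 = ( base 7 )40511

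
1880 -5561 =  - 3681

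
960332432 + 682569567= 1642901999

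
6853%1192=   893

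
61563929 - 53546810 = 8017119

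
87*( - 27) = -2349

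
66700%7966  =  2972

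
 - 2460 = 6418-8878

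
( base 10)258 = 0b100000010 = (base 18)e6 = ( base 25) A8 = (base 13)16B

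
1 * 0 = 0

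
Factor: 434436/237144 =2^(-1)*241^( - 1)  *  883^1 = 883/482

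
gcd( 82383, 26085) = 3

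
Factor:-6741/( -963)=7  =  7^1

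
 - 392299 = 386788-779087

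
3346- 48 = 3298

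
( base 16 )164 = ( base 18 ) 11e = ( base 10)356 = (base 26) DI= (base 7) 1016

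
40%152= 40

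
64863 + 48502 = 113365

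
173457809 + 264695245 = 438153054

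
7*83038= 581266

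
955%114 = 43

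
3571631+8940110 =12511741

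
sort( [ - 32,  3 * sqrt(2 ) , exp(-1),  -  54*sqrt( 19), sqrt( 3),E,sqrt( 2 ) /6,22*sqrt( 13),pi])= [ - 54*sqrt(19 ), - 32,sqrt( 2)/6,exp( - 1), sqrt( 3),E,pi,3*sqrt(2 ),22*sqrt( 13)] 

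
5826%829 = 23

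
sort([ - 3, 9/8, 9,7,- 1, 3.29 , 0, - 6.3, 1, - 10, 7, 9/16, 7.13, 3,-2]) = [ - 10,-6.3, - 3, - 2, - 1 , 0, 9/16,1 , 9/8, 3, 3.29, 7, 7, 7.13,  9] 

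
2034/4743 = 226/527 = 0.43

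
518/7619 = 518/7619 = 0.07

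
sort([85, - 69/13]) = [  -  69/13, 85 ] 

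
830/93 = 830/93 = 8.92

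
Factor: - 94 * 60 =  - 2^3*3^1*5^1 * 47^1 = - 5640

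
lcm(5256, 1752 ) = 5256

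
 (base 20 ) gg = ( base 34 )9U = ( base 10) 336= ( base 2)101010000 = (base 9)413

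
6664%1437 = 916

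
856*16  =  13696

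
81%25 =6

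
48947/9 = 48947/9 = 5438.56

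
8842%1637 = 657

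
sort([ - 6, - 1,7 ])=[ - 6, - 1, 7]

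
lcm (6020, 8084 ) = 282940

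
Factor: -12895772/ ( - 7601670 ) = 6447886/3800835 = 2^1  *3^ ( - 2 )*5^ ( - 1)* 84463^ (  -  1)*3223943^1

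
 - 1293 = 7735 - 9028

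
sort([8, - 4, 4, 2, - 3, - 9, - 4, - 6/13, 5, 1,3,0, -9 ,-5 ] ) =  [ - 9,  -  9, - 5,-4,-4, - 3,-6/13 , 0,1, 2, 3, 4, 5, 8 ]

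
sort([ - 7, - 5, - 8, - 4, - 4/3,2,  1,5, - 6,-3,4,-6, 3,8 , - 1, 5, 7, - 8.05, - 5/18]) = [ - 8.05, - 8, - 7, - 6, - 6, - 5, - 4,-3,  -  4/3, - 1, - 5/18, 1, 2, 3,4,  5, 5, 7, 8 ] 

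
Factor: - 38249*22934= - 2^1*23^1*1663^1*11467^1 = - 877202566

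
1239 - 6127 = -4888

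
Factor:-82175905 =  - 5^1*7^1*2347883^1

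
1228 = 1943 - 715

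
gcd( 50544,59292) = 972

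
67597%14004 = 11581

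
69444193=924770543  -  855326350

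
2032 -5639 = - 3607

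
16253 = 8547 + 7706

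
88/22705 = 88/22705 = 0.00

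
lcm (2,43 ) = 86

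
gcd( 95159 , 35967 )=1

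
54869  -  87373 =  - 32504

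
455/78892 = 455/78892 =0.01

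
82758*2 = 165516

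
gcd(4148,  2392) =4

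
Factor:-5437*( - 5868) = 2^2 * 3^2*163^1 * 5437^1  =  31904316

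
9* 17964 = 161676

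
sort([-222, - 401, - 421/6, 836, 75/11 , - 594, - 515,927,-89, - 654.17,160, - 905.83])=[ - 905.83, - 654.17 , - 594, - 515,- 401,  -  222 , - 89, - 421/6, 75/11 , 160, 836, 927]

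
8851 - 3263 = 5588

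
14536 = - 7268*( - 2) 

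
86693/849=102+95/849=102.11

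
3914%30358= 3914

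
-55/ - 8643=55/8643= 0.01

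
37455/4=9363 + 3/4 = 9363.75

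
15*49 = 735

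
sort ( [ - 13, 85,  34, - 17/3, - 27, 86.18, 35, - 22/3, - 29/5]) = [- 27, - 13, - 22/3, - 29/5, - 17/3,34  ,  35, 85, 86.18 ] 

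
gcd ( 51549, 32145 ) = 3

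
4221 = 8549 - 4328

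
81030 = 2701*30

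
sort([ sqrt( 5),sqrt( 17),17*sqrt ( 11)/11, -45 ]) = [-45, sqrt( 5 ),sqrt( 17 ), 17 * sqrt(11) /11]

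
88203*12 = 1058436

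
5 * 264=1320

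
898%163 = 83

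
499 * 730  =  364270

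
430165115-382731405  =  47433710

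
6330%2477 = 1376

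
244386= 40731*6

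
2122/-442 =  - 5 + 44/221 = -4.80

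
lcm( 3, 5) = 15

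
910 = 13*70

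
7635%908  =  371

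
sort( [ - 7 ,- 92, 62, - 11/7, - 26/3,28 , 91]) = [ - 92, - 26/3, - 7, - 11/7, 28,62,91]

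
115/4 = 115/4=28.75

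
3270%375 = 270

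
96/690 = 16/115 = 0.14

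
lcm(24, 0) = 0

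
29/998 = 29/998 = 0.03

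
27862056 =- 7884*( - 3534 ) 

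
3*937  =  2811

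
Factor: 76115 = 5^1*13^1*1171^1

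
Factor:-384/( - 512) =2^( - 2 )*3^1 =3/4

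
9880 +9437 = 19317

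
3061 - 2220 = 841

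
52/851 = 52/851= 0.06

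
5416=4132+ 1284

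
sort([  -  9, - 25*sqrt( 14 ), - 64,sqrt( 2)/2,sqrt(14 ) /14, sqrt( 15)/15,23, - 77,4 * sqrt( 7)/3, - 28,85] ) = [-25 *sqrt( 14), - 77 , - 64, - 28, - 9, sqrt( 15) /15,sqrt( 14 )/14,sqrt( 2 )/2, 4*sqrt(7) /3,23, 85 ]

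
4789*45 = 215505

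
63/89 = 63/89 = 0.71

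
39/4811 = 39/4811 = 0.01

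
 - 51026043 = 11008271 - 62034314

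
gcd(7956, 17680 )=884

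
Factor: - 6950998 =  - 2^1*19^1 * 182921^1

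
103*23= 2369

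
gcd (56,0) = 56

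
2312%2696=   2312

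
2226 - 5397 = -3171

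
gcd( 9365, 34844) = 1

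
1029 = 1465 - 436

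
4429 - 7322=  - 2893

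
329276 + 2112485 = 2441761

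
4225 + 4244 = 8469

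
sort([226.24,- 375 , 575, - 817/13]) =[ - 375, - 817/13 , 226.24, 575] 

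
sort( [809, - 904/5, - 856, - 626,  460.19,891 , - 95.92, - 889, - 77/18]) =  [ - 889,-856,  -  626, - 904/5,-95.92, - 77/18, 460.19,809,891]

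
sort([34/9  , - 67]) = [ - 67, 34/9 ]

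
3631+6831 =10462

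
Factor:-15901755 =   -  3^1*5^1*181^1*5857^1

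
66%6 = 0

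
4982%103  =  38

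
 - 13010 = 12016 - 25026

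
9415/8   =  9415/8 = 1176.88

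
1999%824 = 351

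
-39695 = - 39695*1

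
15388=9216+6172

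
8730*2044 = 17844120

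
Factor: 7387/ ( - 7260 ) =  - 2^( - 2) * 3^ ( - 1 )*5^( - 1) * 11^ ( - 2)*83^1*89^1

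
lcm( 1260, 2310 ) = 13860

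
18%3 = 0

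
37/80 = 37/80 = 0.46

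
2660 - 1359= 1301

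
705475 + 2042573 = 2748048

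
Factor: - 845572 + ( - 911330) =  - 2^1*3^1*7^1*59^1*709^1 =- 1756902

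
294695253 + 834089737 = 1128784990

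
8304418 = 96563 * 86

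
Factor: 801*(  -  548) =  - 2^2 * 3^2*89^1*137^1 = - 438948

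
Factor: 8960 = 2^8*5^1 * 7^1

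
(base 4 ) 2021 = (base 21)6b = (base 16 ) 89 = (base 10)137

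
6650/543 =6650/543 = 12.25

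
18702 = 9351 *2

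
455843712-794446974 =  - 338603262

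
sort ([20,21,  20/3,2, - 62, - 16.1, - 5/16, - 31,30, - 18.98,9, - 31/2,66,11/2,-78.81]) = [-78.81, - 62, - 31,-18.98, - 16.1, - 31/2, - 5/16,2 , 11/2,  20/3 , 9, 20,21,30 , 66]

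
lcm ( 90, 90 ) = 90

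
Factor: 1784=2^3*223^1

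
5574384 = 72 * 77422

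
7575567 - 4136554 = 3439013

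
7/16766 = 7/16766 = 0.00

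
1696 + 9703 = 11399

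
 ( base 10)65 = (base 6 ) 145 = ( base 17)3E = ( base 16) 41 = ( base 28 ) 29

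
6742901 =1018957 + 5723944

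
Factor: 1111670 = 2^1*5^1 * 7^1 *15881^1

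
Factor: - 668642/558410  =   - 5^( - 1 )*13^1*19^( - 1 )*2939^( - 1)*25717^1  =  -334321/279205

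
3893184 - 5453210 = -1560026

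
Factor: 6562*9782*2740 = 175879186160 = 2^4*5^1*17^1  *  67^1*73^1*137^1*193^1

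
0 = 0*23100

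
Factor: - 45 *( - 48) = 2^4*3^3*5^1 = 2160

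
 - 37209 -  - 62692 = 25483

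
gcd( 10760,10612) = 4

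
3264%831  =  771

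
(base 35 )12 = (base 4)211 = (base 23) 1E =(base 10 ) 37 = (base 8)45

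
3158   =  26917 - 23759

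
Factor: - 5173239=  - 3^1*1724413^1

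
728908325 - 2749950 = 726158375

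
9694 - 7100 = 2594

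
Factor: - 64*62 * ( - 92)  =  365056=2^9*23^1 * 31^1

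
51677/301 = 51677/301  =  171.68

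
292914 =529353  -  236439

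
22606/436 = 51 + 185/218=51.85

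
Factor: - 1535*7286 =  -  11184010 = - 2^1*5^1*307^1*3643^1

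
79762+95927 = 175689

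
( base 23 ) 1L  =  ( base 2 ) 101100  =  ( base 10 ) 44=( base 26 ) 1i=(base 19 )26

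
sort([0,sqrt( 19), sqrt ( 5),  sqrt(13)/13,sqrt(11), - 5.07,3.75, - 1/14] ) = [ - 5.07, - 1/14,0, sqrt(13)/13, sqrt(5 ),sqrt(11 ),3.75,sqrt( 19)]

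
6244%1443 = 472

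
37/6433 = 37/6433 = 0.01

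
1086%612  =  474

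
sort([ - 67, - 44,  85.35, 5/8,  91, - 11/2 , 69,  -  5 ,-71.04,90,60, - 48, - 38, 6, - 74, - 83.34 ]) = [-83.34, - 74, - 71.04,-67,-48,-44,  -  38, -11/2,-5, 5/8 , 6,  60,  69, 85.35, 90, 91]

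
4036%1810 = 416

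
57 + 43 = 100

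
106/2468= 53/1234 = 0.04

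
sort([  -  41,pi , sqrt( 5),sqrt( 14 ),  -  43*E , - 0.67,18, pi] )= [ - 43*E, -41,-0.67,sqrt(5),pi,  pi,sqrt(14 ), 18] 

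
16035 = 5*3207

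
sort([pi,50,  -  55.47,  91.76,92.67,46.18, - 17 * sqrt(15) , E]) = [ - 17 *sqrt (15),  -  55.47,E,pi, 46.18, 50,91.76, 92.67 ] 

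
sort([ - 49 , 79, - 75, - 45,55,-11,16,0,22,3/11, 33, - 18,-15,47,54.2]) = [ - 75, - 49,- 45, - 18, - 15, - 11,  0,3/11,16,22, 33,47, 54.2,55,79 ] 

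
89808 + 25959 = 115767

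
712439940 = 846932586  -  134492646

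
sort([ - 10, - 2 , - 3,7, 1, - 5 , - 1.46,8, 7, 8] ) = [ - 10, - 5, - 3, - 2, - 1.46,1,7,7,  8, 8]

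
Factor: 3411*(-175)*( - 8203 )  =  3^2*5^2*7^1*13^1*379^1*631^1 =4896575775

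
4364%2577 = 1787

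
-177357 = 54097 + -231454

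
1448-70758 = - 69310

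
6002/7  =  6002/7 = 857.43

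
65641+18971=84612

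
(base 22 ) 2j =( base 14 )47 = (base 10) 63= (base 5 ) 223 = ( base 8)77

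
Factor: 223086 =2^1*3^1*37181^1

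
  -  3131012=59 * ( - 53068 ) 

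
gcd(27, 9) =9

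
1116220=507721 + 608499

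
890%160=90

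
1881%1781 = 100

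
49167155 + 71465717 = 120632872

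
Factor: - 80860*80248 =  - 6488853280 = - 2^5*5^1*7^1 * 13^1*311^1*1433^1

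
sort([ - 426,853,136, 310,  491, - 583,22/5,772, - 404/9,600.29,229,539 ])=[ - 583, - 426, - 404/9,22/5,136,229,310,491, 539,600.29, 772,853] 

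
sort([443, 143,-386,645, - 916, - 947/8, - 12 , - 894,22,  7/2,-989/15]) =[-916, - 894, - 386, - 947/8, - 989/15, - 12 , 7/2,22,143, 443,645 ]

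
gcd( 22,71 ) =1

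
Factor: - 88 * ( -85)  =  2^3*5^1*11^1*17^1 = 7480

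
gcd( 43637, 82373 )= 1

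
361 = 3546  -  3185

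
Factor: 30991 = 17^1 * 1823^1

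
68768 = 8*8596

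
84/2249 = 84/2249= 0.04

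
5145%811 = 279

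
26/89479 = 2/6883 = 0.00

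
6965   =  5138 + 1827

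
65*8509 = 553085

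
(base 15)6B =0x65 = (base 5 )401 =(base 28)3H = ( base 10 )101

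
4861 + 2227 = 7088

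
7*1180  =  8260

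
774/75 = 258/25 = 10.32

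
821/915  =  821/915 = 0.90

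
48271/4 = 48271/4 = 12067.75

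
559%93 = 1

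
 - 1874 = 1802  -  3676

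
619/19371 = 619/19371=0.03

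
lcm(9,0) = 0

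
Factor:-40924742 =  - 2^1*29^3*839^1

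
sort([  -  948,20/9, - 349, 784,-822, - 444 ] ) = [ - 948,-822,-444,-349, 20/9, 784 ] 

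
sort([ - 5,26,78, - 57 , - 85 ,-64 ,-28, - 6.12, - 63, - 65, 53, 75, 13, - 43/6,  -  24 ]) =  [-85, - 65, - 64 , - 63 , - 57, - 28,-24, - 43/6, - 6.12, - 5, 13 , 26, 53 , 75 , 78 ]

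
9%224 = 9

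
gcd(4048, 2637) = 1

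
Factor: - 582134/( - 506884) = 967/842 = 2^( - 1) * 421^(-1)*967^1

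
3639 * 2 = 7278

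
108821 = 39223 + 69598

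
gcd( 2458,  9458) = 2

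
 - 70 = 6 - 76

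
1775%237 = 116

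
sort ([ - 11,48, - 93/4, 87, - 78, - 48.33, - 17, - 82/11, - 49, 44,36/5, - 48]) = [ - 78, - 49, - 48.33, - 48,- 93/4,  -  17, - 11, - 82/11,36/5, 44, 48,  87]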